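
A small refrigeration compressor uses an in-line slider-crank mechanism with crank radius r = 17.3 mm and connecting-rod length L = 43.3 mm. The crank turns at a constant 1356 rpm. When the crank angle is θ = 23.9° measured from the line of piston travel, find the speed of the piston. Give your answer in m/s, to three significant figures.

1.36

ω = 2π·1356/60 = 142 rad/s
For an in-line slider-crank, x = r cosθ + √(L² − r² sin²θ), so v = −rω sinθ·[1 + r cosθ/√(L² − r² sin²θ)].
With r = 0.0173 m, L = 0.0433 m, θ = 23.9°: √(L² − r² sin²θ) = 0.042729 m.
v = −0.0173·142·0.40514·[1 + 0.0173·0.91425/0.042729] = -1.3637 m/s.
|v| = 1.3637 m/s.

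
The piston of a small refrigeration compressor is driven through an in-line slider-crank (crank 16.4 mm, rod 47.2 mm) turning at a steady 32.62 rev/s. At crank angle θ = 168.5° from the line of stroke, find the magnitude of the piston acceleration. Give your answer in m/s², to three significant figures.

ω = 2π·32.6 = 205 rad/s
x(θ) = r cosθ + √(L² − r² sin²θ); with ω constant, a = ω²·d²x/dθ².
d²x/dθ² = −r cosθ − r²(cos2θ)/√u − r⁴ sin²2θ/(4u^{3/2}),  u = L² − r² sin²θ = 0.00221715 m².
Substituting r = 0.0164 m, L = 0.0472 m, θ = 168.5°: d²x/dθ² = +0.010786 m.
a = ω²·d²x/dθ² = (205)²·(+0.010786) = +453.11 m/s²;  |a| = 453.11 m/s².

453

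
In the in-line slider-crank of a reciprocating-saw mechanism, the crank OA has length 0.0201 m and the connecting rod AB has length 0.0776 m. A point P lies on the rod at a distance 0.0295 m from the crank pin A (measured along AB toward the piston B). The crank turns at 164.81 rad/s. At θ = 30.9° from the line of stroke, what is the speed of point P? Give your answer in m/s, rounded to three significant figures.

2.55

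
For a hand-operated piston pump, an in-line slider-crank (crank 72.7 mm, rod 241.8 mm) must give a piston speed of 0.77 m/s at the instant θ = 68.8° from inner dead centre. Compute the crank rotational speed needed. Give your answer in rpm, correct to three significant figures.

For an in-line slider-crank, |v_piston| = rω|sinθ|·[1 + r cosθ/√(L² − r² sin²θ)].
With r = 0.0727 m, L = 0.2418 m, θ = 68.8°: the bracketed kinematic factor |dx/dθ| = 0.075457 m.
ω = v/|dx/dθ| = 0.77/0.075457 = 10.204 rad/s.
N = 60ω/(2π) = 97.445 rpm.

97.4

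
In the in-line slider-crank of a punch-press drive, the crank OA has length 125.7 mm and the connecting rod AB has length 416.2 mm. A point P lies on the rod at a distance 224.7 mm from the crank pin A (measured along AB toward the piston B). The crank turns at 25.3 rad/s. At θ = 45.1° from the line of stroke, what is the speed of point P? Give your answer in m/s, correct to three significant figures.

ω = 25.3 rad/s.  Crank-pin speed |V_A| = rω = 3.1802 m/s, perpendicular to OA.
Rod angle: sinφ = −(r/L) sinθ ⇒ φ = -12.353°; ω_rod = −rω cosθ/√(L²−r²sin²θ) = -5.5214 rad/s.
V_P = V_A + ω_rod × AP, with AP = 0.2247 m along the rod.
Components: V_Px = −rω sinθ − a·ω_rod·sinφ = -2.5181 m/s;  V_Py = rω cosθ + a·ω_rod·cosφ = +1.0329 m/s.
|V_P| = √(V_Px² + V_Py²) = 2.7217 m/s.

2.72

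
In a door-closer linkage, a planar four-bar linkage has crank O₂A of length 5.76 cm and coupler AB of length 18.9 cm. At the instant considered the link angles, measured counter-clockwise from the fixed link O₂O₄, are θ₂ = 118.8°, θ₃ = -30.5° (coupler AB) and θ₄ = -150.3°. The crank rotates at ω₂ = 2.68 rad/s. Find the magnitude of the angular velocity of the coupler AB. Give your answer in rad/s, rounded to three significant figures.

0.941

ω₂ = 2.68 rad/s
Differentiating the loop-closure r₂e^{iθ₂}+r₃e^{iθ₃}=r₁+r₄e^{iθ₄} gives r₂ω₂e^{iθ₂}+r₃ω₃e^{iθ₃}=r₄ω₄e^{iθ₄}.
Eliminating the other unknown: ω₃ = r₂ω₂ sin(θ₄−θ₂) / [r₃ sin(θ₃−θ₄)].
Numerator sine = +0.99988; denominator sine = +0.86777.
Result = 0.0576·2.68·(+0.99988) / (0.189·(+0.86777)) = +0.94111 rad/s; magnitude 0.94111 rad/s.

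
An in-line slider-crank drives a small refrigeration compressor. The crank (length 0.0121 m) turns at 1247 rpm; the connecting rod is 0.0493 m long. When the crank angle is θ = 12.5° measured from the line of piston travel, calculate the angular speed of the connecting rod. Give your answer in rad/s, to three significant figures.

ω = 130.6 rad/s (converted from 1247 rpm).
The rod makes angle φ with the slider axis where L sinφ = r sinθ; differentiating, L cosφ·φ̇ = r ω cosθ.
L cosφ = √(L² − r² sin²θ) = 0.04923 m.
|ω_rod| = r ω |cosθ| / √(L² − r² sin²θ) = 0.0121·130.6·0.97630/0.04923 = 31.335 rad/s.

31.3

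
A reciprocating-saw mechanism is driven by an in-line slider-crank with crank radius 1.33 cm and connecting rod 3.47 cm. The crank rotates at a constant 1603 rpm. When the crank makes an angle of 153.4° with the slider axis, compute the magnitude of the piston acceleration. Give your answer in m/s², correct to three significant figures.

244

ω = 2π·1603/60 = 167.9 rad/s
x(θ) = r cosθ + √(L² − r² sin²θ); with ω constant, a = ω²·d²x/dθ².
d²x/dθ² = −r cosθ − r²(cos2θ)/√u − r⁴ sin²2θ/(4u^{3/2}),  u = L² − r² sin²θ = 0.00116863 m².
Substituting r = 0.0133 m, L = 0.0347 m, θ = 153.4°: d²x/dθ² = +0.0086671 m.
a = ω²·d²x/dθ² = (167.9)²·(+0.0086671) = +244.23 m/s²;  |a| = 244.23 m/s².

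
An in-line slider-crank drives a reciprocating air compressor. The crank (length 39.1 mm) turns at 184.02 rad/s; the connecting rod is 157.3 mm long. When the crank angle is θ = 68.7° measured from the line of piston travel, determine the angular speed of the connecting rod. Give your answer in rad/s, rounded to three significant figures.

17.1

ω = 184 rad/s
The rod makes angle φ with the slider axis where L sinφ = r sinθ; differentiating, L cosφ·φ̇ = r ω cosθ.
L cosφ = √(L² − r² sin²θ) = 0.15302 m.
|ω_rod| = r ω |cosθ| / √(L² − r² sin²θ) = 0.0391·184·0.36325/0.15302 = 17.08 rad/s.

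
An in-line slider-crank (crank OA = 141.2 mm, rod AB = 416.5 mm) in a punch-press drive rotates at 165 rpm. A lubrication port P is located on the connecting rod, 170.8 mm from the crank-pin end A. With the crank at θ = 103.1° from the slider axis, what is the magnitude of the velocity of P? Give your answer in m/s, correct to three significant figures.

ω = 17.28 rad/s.  Crank-pin speed |V_A| = rω = 2.4398 m/s, perpendicular to OA.
Rod angle: sinφ = −(r/L) sinθ ⇒ φ = -19.280°; ω_rod = −rω cosθ/√(L²−r²sin²θ) = +1.4066 rad/s.
V_P = V_A + ω_rod × AP, with AP = 0.1708 m along the rod.
Components: V_Px = −rω sinθ − a·ω_rod·sinφ = -2.2969 m/s;  V_Py = rω cosθ + a·ω_rod·cosφ = -0.32621 m/s.
|V_P| = √(V_Px² + V_Py²) = 2.32 m/s.

2.32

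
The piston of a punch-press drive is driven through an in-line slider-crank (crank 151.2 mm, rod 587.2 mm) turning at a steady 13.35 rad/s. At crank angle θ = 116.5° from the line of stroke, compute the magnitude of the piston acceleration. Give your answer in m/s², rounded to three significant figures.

16.2

ω = 13.35 rad/s
x(θ) = r cosθ + √(L² − r² sin²θ); with ω constant, a = ω²·d²x/dθ².
d²x/dθ² = −r cosθ − r²(cos2θ)/√u − r⁴ sin²2θ/(4u^{3/2}),  u = L² − r² sin²θ = 0.326494 m².
Substituting r = 0.1512 m, L = 0.5872 m, θ = 116.5°: d²x/dθ² = +0.091097 m.
a = ω²·d²x/dθ² = (13.35)²·(+0.091097) = +16.236 m/s²;  |a| = 16.236 m/s².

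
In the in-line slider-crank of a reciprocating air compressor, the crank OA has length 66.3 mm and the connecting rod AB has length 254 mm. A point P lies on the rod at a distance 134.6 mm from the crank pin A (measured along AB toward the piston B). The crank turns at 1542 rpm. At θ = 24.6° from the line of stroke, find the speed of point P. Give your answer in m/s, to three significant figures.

ω = 161.5 rad/s.  Crank-pin speed |V_A| = rω = 10.706 m/s, perpendicular to OA.
Rod angle: sinφ = −(r/L) sinθ ⇒ φ = -6.238°; ω_rod = −rω cosθ/√(L²−r²sin²θ) = -38.552 rad/s.
V_P = V_A + ω_rod × AP, with AP = 0.1346 m along the rod.
Components: V_Px = −rω sinθ − a·ω_rod·sinφ = -5.0205 m/s;  V_Py = rω cosθ + a·ω_rod·cosφ = +4.5759 m/s.
|V_P| = √(V_Px² + V_Py²) = 6.793 m/s.

6.79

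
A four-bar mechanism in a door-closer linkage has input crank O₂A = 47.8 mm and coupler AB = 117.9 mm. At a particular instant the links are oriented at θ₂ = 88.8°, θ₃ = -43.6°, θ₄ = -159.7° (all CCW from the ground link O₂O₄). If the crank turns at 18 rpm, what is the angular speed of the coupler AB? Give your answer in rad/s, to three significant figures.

0.792

ω₂ = 1.885 rad/s (from 18 rpm).
Differentiating the loop-closure r₂e^{iθ₂}+r₃e^{iθ₃}=r₁+r₄e^{iθ₄} gives r₂ω₂e^{iθ₂}+r₃ω₃e^{iθ₃}=r₄ω₄e^{iθ₄}.
Eliminating the other unknown: ω₃ = r₂ω₂ sin(θ₄−θ₂) / [r₃ sin(θ₃−θ₄)].
Numerator sine = +0.93042; denominator sine = +0.89803.
Result = 0.0478·1.885·(+0.93042) / (0.1179·(+0.89803)) = +0.79178 rad/s; magnitude 0.79178 rad/s.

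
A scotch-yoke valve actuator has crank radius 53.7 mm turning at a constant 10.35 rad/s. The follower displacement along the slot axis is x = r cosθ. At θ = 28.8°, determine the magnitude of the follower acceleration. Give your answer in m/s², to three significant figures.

ω = 10.35 rad/s
x = r cosθ ⇒ ẍ = −rω² cosθ (ω constant).
|a| = rω²|cosθ| = 0.0537·(10.35)²·|cos 28.8°| = 5.0409 m/s².

5.04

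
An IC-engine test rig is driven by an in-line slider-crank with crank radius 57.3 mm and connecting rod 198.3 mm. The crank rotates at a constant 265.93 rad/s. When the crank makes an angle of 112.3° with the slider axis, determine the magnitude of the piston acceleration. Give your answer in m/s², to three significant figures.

2390

ω = 265.9 rad/s
x(θ) = r cosθ + √(L² − r² sin²θ); with ω constant, a = ω²·d²x/dθ².
d²x/dθ² = −r cosθ − r²(cos2θ)/√u − r⁴ sin²2θ/(4u^{3/2}),  u = L² − r² sin²θ = 0.0365124 m².
Substituting r = 0.0573 m, L = 0.1983 m, θ = 112.3°: d²x/dθ² = +0.033787 m.
a = ω²·d²x/dθ² = (265.9)²·(+0.033787) = +2389.4 m/s²;  |a| = 2389.4 m/s².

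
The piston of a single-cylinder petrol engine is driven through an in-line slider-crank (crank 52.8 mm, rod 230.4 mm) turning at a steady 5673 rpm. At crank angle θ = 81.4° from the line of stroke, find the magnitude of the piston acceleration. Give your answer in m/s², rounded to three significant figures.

1400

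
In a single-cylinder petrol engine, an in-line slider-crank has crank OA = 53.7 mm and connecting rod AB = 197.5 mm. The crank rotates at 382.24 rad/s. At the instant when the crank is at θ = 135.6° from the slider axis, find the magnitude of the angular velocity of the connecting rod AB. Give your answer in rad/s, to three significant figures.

75.6

ω = 382.2 rad/s
The rod makes angle φ with the slider axis where L sinφ = r sinθ; differentiating, L cosφ·φ̇ = r ω cosθ.
L cosφ = √(L² − r² sin²θ) = 0.19389 m.
|ω_rod| = r ω |cosθ| / √(L² − r² sin²θ) = 0.0537·382.2·0.71447/0.19389 = 75.637 rad/s.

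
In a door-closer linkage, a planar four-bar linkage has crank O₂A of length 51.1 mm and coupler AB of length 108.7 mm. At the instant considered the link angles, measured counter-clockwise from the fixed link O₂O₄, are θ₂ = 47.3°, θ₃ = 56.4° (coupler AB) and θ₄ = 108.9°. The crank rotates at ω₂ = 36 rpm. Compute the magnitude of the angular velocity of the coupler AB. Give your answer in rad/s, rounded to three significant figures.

ω₂ = 3.77 rad/s (from 36 rpm).
Differentiating the loop-closure r₂e^{iθ₂}+r₃e^{iθ₃}=r₁+r₄e^{iθ₄} gives r₂ω₂e^{iθ₂}+r₃ω₃e^{iθ₃}=r₄ω₄e^{iθ₄}.
Eliminating the other unknown: ω₃ = r₂ω₂ sin(θ₄−θ₂) / [r₃ sin(θ₃−θ₄)].
Numerator sine = +0.87965; denominator sine = -0.79335.
Result = 0.0511·3.77·(+0.87965) / (0.1087·(-0.79335)) = -1.965 rad/s; magnitude 1.965 rad/s.

1.97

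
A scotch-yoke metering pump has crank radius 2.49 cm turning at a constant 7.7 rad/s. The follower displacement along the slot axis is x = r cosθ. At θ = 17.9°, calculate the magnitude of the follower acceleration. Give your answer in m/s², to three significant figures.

ω = 7.7 rad/s
x = r cosθ ⇒ ẍ = −rω² cosθ (ω constant).
|a| = rω²|cosθ| = 0.0249·(7.7)²·|cos 17.9°| = 1.4049 m/s².

1.40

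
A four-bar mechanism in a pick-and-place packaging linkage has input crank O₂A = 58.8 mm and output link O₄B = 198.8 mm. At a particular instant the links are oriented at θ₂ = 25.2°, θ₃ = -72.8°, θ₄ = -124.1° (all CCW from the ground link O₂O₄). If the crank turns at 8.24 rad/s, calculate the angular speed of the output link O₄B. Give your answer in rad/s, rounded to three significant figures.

3.09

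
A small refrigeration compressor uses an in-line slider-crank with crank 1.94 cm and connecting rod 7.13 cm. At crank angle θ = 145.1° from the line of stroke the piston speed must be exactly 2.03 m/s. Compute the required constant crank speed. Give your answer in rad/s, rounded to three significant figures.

For an in-line slider-crank, |v_piston| = rω|sinθ|·[1 + r cosθ/√(L² − r² sin²θ)].
With r = 0.0194 m, L = 0.0713 m, θ = 145.1°: the bracketed kinematic factor |dx/dθ| = 0.0085921 m.
ω = v/|dx/dθ| = 2.03/0.0085921 = 236.26 rad/s.

236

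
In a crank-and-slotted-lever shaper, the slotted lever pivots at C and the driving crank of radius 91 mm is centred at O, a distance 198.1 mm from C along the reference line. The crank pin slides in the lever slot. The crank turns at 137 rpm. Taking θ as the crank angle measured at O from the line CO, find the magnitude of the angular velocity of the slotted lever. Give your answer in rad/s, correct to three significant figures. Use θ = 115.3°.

0.258

ω = 14.35 rad/s (from 137 rpm).
Crank pin A relative to C: A = (d + r cosθ, r sinθ); lever angle φ = atan2(r sinθ, d + r cosθ).
Differentiating tanφ: φ̇ = rω(d cosθ + r)/(d² + r² + 2dr cosθ).
d² + r² + 2dr cosθ = |CA|² = 0.0321166 m²;  d cosθ + r = +0.0063404 m.
|ω_lever| = |0.091·14.35·+0.0063404| / 0.0321166 = 0.25774 rad/s.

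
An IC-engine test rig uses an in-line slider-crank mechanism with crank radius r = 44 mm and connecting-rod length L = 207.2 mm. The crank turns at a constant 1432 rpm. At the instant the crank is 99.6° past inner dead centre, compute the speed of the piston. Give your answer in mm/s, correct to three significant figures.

ω = 2π·1432/60 = 150 rad/s
For an in-line slider-crank, x = r cosθ + √(L² − r² sin²θ), so v = −rω sinθ·[1 + r cosθ/√(L² − r² sin²θ)].
With r = 0.044 m, L = 0.2072 m, θ = 99.6°: √(L² − r² sin²θ) = 0.20261 m.
v = −0.044·150·0.98600·[1 + 0.044·-0.16677/0.20261] = -6.2702 m/s.
|v| = 6.2702 m/s = 6270.2 mm/s.

6270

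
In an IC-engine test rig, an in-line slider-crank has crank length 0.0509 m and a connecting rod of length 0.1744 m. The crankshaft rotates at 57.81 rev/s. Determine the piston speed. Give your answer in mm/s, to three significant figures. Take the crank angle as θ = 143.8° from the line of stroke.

8310

ω = 2π·57.8 = 363.2 rad/s
For an in-line slider-crank, x = r cosθ + √(L² − r² sin²θ), so v = −rω sinθ·[1 + r cosθ/√(L² − r² sin²θ)].
With r = 0.0509 m, L = 0.1744 m, θ = 143.8°: √(L² − r² sin²θ) = 0.17179 m.
v = −0.0509·363.2·0.59061·[1 + 0.0509·-0.80696/0.17179] = -8.3086 m/s.
|v| = 8.3086 m/s = 8308.6 mm/s.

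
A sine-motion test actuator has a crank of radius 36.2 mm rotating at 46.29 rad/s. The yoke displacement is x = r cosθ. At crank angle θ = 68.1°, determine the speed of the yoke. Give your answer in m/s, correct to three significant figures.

1.55

ω = 46.29 rad/s
x = r cosθ ⇒ ẋ = −rω sinθ.
|v| = rω|sinθ| = 0.0362·46.29·|sin 68.1°| = 1.5548 m/s.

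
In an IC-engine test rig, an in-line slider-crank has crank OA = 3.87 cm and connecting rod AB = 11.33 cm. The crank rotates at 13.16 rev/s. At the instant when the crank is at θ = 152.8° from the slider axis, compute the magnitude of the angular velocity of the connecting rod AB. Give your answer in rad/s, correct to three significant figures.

ω = 82.69 rad/s (converted from 13.16 rev/s).
The rod makes angle φ with the slider axis where L sinφ = r sinθ; differentiating, L cosφ·φ̇ = r ω cosθ.
L cosφ = √(L² − r² sin²θ) = 0.11191 m.
|ω_rod| = r ω |cosθ| / √(L² − r² sin²θ) = 0.0387·82.69·0.88942/0.11191 = 25.432 rad/s.

25.4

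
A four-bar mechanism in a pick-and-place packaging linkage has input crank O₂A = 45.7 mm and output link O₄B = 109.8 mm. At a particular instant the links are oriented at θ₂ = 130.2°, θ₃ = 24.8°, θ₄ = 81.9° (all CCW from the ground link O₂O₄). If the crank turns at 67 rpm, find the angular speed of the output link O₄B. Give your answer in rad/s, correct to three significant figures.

3.35

ω₂ = 7.016 rad/s (from 67 rpm).
Differentiating the loop-closure r₂e^{iθ₂}+r₃e^{iθ₃}=r₁+r₄e^{iθ₄} gives r₂ω₂e^{iθ₂}+r₃ω₃e^{iθ₃}=r₄ω₄e^{iθ₄}.
Eliminating the other unknown: ω₄ = r₂ω₂ sin(θ₂−θ₃) / [r₄ sin(θ₄−θ₃)].
Numerator sine = +0.96410; denominator sine = +0.83962.
Result = 0.0457·7.016·(+0.96410) / (0.1098·(+0.83962)) = +3.3532 rad/s; magnitude 3.3532 rad/s.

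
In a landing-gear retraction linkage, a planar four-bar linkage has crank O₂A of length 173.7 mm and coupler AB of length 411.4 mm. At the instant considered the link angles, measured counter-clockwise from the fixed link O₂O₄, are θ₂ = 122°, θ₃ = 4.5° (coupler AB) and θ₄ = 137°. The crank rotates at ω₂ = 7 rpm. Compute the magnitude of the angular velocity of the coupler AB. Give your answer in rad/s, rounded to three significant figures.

ω₂ = 0.733 rad/s (from 7 rpm).
Differentiating the loop-closure r₂e^{iθ₂}+r₃e^{iθ₃}=r₁+r₄e^{iθ₄} gives r₂ω₂e^{iθ₂}+r₃ω₃e^{iθ₃}=r₄ω₄e^{iθ₄}.
Eliminating the other unknown: ω₃ = r₂ω₂ sin(θ₄−θ₂) / [r₃ sin(θ₃−θ₄)].
Numerator sine = +0.25882; denominator sine = -0.73728.
Result = 0.1737·0.733·(+0.25882) / (0.4114·(-0.73728)) = -0.10865 rad/s; magnitude 0.10865 rad/s.

0.109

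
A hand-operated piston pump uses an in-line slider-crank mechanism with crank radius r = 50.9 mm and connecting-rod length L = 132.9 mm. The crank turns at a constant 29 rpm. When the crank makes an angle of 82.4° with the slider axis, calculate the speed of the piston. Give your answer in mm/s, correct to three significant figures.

ω = 2π·29/60 = 3.037 rad/s
For an in-line slider-crank, x = r cosθ + √(L² − r² sin²θ), so v = −rω sinθ·[1 + r cosθ/√(L² − r² sin²θ)].
With r = 0.0509 m, L = 0.1329 m, θ = 82.4°: √(L² − r² sin²θ) = 0.12295 m.
v = −0.0509·3.037·0.99122·[1 + 0.0509·0.13226/0.12295] = -0.16161 m/s.
|v| = 0.16161 m/s = 161.61 mm/s.

162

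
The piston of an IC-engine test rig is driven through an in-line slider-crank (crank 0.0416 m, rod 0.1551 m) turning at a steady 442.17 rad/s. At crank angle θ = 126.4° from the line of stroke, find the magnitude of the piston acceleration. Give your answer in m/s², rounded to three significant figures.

5450

ω = 442.2 rad/s
x(θ) = r cosθ + √(L² − r² sin²θ); with ω constant, a = ω²·d²x/dθ².
d²x/dθ² = −r cosθ − r²(cos2θ)/√u − r⁴ sin²2θ/(4u^{3/2}),  u = L² − r² sin²θ = 0.0229349 m².
Substituting r = 0.0416 m, L = 0.1551 m, θ = 126.4°: d²x/dθ² = +0.027869 m.
a = ω²·d²x/dθ² = (442.2)²·(+0.027869) = +5448.7 m/s²;  |a| = 5448.7 m/s².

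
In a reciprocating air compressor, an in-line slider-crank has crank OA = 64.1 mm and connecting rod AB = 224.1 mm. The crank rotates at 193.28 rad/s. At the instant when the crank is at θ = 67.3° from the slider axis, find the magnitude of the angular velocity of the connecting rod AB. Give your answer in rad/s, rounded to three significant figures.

ω = 193.3 rad/s
The rod makes angle φ with the slider axis where L sinφ = r sinθ; differentiating, L cosφ·φ̇ = r ω cosθ.
L cosφ = √(L² − r² sin²θ) = 0.21616 m.
|ω_rod| = r ω |cosθ| / √(L² − r² sin²θ) = 0.0641·193.3·0.38591/0.21616 = 22.119 rad/s.

22.1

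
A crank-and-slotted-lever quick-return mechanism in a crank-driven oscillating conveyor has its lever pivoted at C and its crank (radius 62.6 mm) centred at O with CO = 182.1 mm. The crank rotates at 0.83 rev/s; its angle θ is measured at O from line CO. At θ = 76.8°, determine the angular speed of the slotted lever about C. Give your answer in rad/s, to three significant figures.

0.804

ω = 5.215 rad/s (from 0.83 rev/s).
Crank pin A relative to C: A = (d + r cosθ, r sinθ); lever angle φ = atan2(r sinθ, d + r cosθ).
Differentiating tanφ: φ̇ = rω(d cosθ + r)/(d² + r² + 2dr cosθ).
d² + r² + 2dr cosθ = |CA|² = 0.0422853 m²;  d cosθ + r = +0.10418 m.
|ω_lever| = |0.0626·5.215·+0.10418| / 0.0422853 = 0.80434 rad/s.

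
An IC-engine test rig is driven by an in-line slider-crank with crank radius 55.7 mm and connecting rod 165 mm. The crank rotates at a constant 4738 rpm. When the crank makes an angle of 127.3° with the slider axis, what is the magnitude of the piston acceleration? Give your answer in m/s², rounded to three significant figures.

ω = 2π·4738/60 = 496.2 rad/s
x(θ) = r cosθ + √(L² − r² sin²θ); with ω constant, a = ω²·d²x/dθ².
d²x/dθ² = −r cosθ − r²(cos2θ)/√u − r⁴ sin²2θ/(4u^{3/2}),  u = L² − r² sin²θ = 0.0252618 m².
Substituting r = 0.0557 m, L = 0.165 m, θ = 127.3°: d²x/dθ² = +0.03838 m.
a = ω²·d²x/dθ² = (496.2)²·(+0.03838) = +9448.3 m/s²;  |a| = 9448.3 m/s².

9450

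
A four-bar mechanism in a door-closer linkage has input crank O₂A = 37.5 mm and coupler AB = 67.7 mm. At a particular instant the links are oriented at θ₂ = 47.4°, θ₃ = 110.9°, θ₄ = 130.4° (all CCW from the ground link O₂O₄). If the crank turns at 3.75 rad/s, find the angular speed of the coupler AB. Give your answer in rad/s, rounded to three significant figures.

6.18

ω₂ = 3.75 rad/s
Differentiating the loop-closure r₂e^{iθ₂}+r₃e^{iθ₃}=r₁+r₄e^{iθ₄} gives r₂ω₂e^{iθ₂}+r₃ω₃e^{iθ₃}=r₄ω₄e^{iθ₄}.
Eliminating the other unknown: ω₃ = r₂ω₂ sin(θ₄−θ₂) / [r₃ sin(θ₃−θ₄)].
Numerator sine = +0.99255; denominator sine = -0.33381.
Result = 0.0375·3.75·(+0.99255) / (0.0677·(-0.33381)) = -6.1763 rad/s; magnitude 6.1763 rad/s.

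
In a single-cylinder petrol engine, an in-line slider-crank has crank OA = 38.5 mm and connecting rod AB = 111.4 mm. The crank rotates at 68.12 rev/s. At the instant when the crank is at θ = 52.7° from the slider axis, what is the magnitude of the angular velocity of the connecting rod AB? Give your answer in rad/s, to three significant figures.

ω = 428 rad/s (converted from 68.12 rev/s).
The rod makes angle φ with the slider axis where L sinφ = r sinθ; differentiating, L cosφ·φ̇ = r ω cosθ.
L cosφ = √(L² − r² sin²θ) = 0.10711 m.
|ω_rod| = r ω |cosθ| / √(L² − r² sin²θ) = 0.0385·428·0.60599/0.10711 = 93.231 rad/s.

93.2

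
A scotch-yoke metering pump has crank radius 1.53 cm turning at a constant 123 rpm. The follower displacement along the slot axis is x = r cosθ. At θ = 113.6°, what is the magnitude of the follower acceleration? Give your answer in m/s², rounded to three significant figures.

1.02

ω = 12.88 rad/s (from 123 rpm).
x = r cosθ ⇒ ẍ = −rω² cosθ (ω constant).
|a| = rω²|cosθ| = 0.0153·(12.88)²·|cos 113.6°| = 1.0162 m/s².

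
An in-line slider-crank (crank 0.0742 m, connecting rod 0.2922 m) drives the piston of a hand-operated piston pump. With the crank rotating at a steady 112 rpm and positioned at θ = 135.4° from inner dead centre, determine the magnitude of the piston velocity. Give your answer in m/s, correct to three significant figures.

ω = 2π·112/60 = 11.73 rad/s
For an in-line slider-crank, x = r cosθ + √(L² − r² sin²θ), so v = −rω sinθ·[1 + r cosθ/√(L² − r² sin²θ)].
With r = 0.0742 m, L = 0.2922 m, θ = 135.4°: √(L² − r² sin²θ) = 0.28752 m.
v = −0.0742·11.73·0.70215·[1 + 0.0742·-0.71203/0.28752] = -0.49877 m/s.
|v| = 0.49877 m/s.

0.499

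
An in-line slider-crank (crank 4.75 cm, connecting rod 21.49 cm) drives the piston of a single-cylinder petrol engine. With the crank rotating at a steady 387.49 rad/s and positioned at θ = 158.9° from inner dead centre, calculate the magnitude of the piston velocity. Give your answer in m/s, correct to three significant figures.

ω = 387.5 rad/s
For an in-line slider-crank, x = r cosθ + √(L² − r² sin²θ), so v = −rω sinθ·[1 + r cosθ/√(L² − r² sin²θ)].
With r = 0.0475 m, L = 0.2149 m, θ = 158.9°: √(L² − r² sin²θ) = 0.21422 m.
v = −0.0475·387.5·0.36000·[1 + 0.0475·-0.93295/0.21422] = -5.2553 m/s.
|v| = 5.2553 m/s.

5.26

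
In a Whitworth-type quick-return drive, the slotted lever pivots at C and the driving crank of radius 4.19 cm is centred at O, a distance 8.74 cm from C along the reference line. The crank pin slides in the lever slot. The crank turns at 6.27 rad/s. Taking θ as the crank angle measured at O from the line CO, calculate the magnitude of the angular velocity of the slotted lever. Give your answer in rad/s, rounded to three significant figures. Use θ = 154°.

3.43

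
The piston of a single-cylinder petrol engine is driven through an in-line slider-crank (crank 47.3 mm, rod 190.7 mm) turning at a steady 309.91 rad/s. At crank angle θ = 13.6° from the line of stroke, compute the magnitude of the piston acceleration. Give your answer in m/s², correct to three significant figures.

ω = 309.9 rad/s
x(θ) = r cosθ + √(L² − r² sin²θ); with ω constant, a = ω²·d²x/dθ².
d²x/dθ² = −r cosθ − r²(cos2θ)/√u − r⁴ sin²2θ/(4u^{3/2}),  u = L² − r² sin²θ = 0.0362428 m².
Substituting r = 0.0473 m, L = 0.1907 m, θ = 13.6°: d²x/dθ² = -0.056464 m.
a = ω²·d²x/dθ² = (309.9)²·(-0.056464) = -5423 m/s²;  |a| = 5423 m/s².

5420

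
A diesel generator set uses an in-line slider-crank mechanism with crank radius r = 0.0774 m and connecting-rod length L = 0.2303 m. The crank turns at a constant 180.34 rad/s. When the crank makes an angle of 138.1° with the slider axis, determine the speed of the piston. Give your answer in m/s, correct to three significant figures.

6.93

ω = 180.3 rad/s
For an in-line slider-crank, x = r cosθ + √(L² − r² sin²θ), so v = −rω sinθ·[1 + r cosθ/√(L² − r² sin²θ)].
With r = 0.0774 m, L = 0.2303 m, θ = 138.1°: √(L² − r² sin²θ) = 0.22442 m.
v = −0.0774·180.3·0.66783·[1 + 0.0774·-0.74431/0.22442] = -6.9289 m/s.
|v| = 6.9289 m/s.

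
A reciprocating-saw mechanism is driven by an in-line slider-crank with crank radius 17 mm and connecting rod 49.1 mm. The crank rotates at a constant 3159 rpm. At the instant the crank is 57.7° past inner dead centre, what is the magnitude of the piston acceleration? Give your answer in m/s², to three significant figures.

ω = 2π·3159/60 = 330.8 rad/s
x(θ) = r cosθ + √(L² − r² sin²θ); with ω constant, a = ω²·d²x/dθ².
d²x/dθ² = −r cosθ − r²(cos2θ)/√u − r⁴ sin²2θ/(4u^{3/2}),  u = L² − r² sin²θ = 0.00220433 m².
Substituting r = 0.017 m, L = 0.0491 m, θ = 57.7°: d²x/dθ² = -0.0066083 m.
a = ω²·d²x/dθ² = (330.8)²·(-0.0066083) = -723.18 m/s²;  |a| = 723.18 m/s².

723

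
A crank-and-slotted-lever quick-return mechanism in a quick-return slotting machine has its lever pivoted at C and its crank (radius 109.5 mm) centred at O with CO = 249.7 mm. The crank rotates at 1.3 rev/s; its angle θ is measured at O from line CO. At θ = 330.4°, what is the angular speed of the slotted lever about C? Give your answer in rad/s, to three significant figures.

ω = 8.168 rad/s (from 1.3 rev/s).
Crank pin A relative to C: A = (d + r cosθ, r sinθ); lever angle φ = atan2(r sinθ, d + r cosθ).
Differentiating tanφ: φ̇ = rω(d cosθ + r)/(d² + r² + 2dr cosθ).
d² + r² + 2dr cosθ = |CA|² = 0.121888 m²;  d cosθ + r = +0.32661 m.
|ω_lever| = |0.1095·8.168·+0.32661| / 0.121888 = 2.3967 rad/s.

2.40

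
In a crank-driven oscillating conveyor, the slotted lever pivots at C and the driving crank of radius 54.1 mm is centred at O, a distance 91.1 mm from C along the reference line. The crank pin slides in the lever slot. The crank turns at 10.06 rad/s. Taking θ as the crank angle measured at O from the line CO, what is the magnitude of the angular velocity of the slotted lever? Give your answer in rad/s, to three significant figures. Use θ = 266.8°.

2.50

ω = 10.06 rad/s
Crank pin A relative to C: A = (d + r cosθ, r sinθ); lever angle φ = atan2(r sinθ, d + r cosθ).
Differentiating tanφ: φ̇ = rω(d cosθ + r)/(d² + r² + 2dr cosθ).
d² + r² + 2dr cosθ = |CA|² = 0.0106758 m²;  d cosθ + r = +0.049015 m.
|ω_lever| = |0.0541·10.06·+0.049015| / 0.0106758 = 2.4987 rad/s.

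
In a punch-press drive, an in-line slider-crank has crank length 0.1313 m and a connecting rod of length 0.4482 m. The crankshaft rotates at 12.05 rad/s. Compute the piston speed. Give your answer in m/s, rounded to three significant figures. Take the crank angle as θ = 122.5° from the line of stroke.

ω = 12.05 rad/s
For an in-line slider-crank, x = r cosθ + √(L² − r² sin²θ), so v = −rω sinθ·[1 + r cosθ/√(L² − r² sin²θ)].
With r = 0.1313 m, L = 0.4482 m, θ = 122.5°: √(L² − r² sin²θ) = 0.4343 m.
v = −0.1313·12.05·0.84339·[1 + 0.1313·-0.53730/0.4343] = -1.1176 m/s.
|v| = 1.1176 m/s.

1.12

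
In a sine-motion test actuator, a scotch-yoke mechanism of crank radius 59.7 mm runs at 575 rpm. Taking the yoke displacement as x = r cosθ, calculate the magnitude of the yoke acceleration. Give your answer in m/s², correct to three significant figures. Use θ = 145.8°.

ω = 60.21 rad/s (from 575 rpm).
x = r cosθ ⇒ ẍ = −rω² cosθ (ω constant).
|a| = rω²|cosθ| = 0.0597·(60.21)²·|cos 145.8°| = 179.03 m/s².

179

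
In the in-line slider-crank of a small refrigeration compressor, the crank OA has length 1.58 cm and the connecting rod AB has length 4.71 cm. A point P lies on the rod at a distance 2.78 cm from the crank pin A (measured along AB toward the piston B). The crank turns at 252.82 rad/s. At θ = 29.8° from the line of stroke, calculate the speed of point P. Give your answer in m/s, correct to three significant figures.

2.73

ω = 252.8 rad/s.  Crank-pin speed |V_A| = rω = 3.9946 m/s, perpendicular to OA.
Rod angle: sinφ = −(r/L) sinθ ⇒ φ = -9.597°; ω_rod = −rω cosθ/√(L²−r²sin²θ) = -74.64 rad/s.
V_P = V_A + ω_rod × AP, with AP = 0.0278 m along the rod.
Components: V_Px = −rω sinθ − a·ω_rod·sinφ = -2.3311 m/s;  V_Py = rω cosθ + a·ω_rod·cosφ = +1.4204 m/s.
|V_P| = √(V_Px² + V_Py²) = 2.7298 m/s.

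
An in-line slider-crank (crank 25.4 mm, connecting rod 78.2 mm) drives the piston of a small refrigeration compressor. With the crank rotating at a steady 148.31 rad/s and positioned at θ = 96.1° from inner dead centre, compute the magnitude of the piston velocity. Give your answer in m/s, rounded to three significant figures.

3.61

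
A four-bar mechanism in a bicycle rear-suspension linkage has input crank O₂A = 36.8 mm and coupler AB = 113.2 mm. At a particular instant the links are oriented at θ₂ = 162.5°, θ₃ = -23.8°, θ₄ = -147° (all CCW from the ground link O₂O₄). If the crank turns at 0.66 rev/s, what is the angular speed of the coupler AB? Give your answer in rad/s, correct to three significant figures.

ω₂ = 4.147 rad/s (from 0.66 rev/s).
Differentiating the loop-closure r₂e^{iθ₂}+r₃e^{iθ₃}=r₁+r₄e^{iθ₄} gives r₂ω₂e^{iθ₂}+r₃ω₃e^{iθ₃}=r₄ω₄e^{iθ₄}.
Eliminating the other unknown: ω₃ = r₂ω₂ sin(θ₄−θ₂) / [r₃ sin(θ₃−θ₄)].
Numerator sine = +0.77162; denominator sine = +0.83676.
Result = 0.0368·4.147·(+0.77162) / (0.1132·(+0.83676)) = +1.2432 rad/s; magnitude 1.2432 rad/s.

1.24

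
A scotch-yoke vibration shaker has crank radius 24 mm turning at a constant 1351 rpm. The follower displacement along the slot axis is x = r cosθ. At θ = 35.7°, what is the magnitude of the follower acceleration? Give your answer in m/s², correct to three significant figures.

390

ω = 141.5 rad/s (from 1351 rpm).
x = r cosθ ⇒ ẍ = −rω² cosθ (ω constant).
|a| = rω²|cosθ| = 0.024·(141.5)²·|cos 35.7°| = 390.1 m/s².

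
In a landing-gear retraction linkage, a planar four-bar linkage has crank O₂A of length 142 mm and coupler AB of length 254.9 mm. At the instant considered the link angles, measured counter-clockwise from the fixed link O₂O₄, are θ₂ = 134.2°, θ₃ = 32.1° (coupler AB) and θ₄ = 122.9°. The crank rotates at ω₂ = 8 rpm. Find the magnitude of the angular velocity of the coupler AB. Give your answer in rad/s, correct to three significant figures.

ω₂ = 0.8378 rad/s (from 8 rpm).
Differentiating the loop-closure r₂e^{iθ₂}+r₃e^{iθ₃}=r₁+r₄e^{iθ₄} gives r₂ω₂e^{iθ₂}+r₃ω₃e^{iθ₃}=r₄ω₄e^{iθ₄}.
Eliminating the other unknown: ω₃ = r₂ω₂ sin(θ₄−θ₂) / [r₃ sin(θ₃−θ₄)].
Numerator sine = -0.19595; denominator sine = -0.99990.
Result = 0.142·0.8378·(-0.19595) / (0.2549·(-0.99990)) = +0.091457 rad/s; magnitude 0.091457 rad/s.

0.0915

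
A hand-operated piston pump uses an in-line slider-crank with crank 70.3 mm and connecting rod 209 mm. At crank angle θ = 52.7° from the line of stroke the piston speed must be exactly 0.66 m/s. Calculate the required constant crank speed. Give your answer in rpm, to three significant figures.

For an in-line slider-crank, |v_piston| = rω|sinθ|·[1 + r cosθ/√(L² − r² sin²θ)].
With r = 0.0703 m, L = 0.209 m, θ = 52.7°: the bracketed kinematic factor |dx/dθ| = 0.067752 m.
ω = v/|dx/dθ| = 0.66/0.067752 = 9.7414 rad/s.
N = 60ω/(2π) = 93.024 rpm.

93.0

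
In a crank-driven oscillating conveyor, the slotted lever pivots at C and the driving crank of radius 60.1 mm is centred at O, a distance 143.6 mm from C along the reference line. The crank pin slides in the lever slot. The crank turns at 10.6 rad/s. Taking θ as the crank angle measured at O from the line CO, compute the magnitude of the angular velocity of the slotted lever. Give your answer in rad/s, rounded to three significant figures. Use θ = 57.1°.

2.62

ω = 10.6 rad/s
Crank pin A relative to C: A = (d + r cosθ, r sinθ); lever angle φ = atan2(r sinθ, d + r cosθ).
Differentiating tanφ: φ̇ = rω(d cosθ + r)/(d² + r² + 2dr cosθ).
d² + r² + 2dr cosθ = |CA|² = 0.0336086 m²;  d cosθ + r = +0.1381 m.
|ω_lever| = |0.0601·10.6·+0.1381| / 0.0336086 = 2.6177 rad/s.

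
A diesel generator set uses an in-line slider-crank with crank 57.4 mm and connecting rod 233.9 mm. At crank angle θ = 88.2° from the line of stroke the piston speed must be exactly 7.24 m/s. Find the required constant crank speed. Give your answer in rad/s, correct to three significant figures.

For an in-line slider-crank, |v_piston| = rω|sinθ|·[1 + r cosθ/√(L² − r² sin²θ)].
With r = 0.0574 m, L = 0.2339 m, θ = 88.2°: the bracketed kinematic factor |dx/dθ| = 0.057828 m.
ω = v/|dx/dθ| = 7.24/0.057828 = 125.2 rad/s.

125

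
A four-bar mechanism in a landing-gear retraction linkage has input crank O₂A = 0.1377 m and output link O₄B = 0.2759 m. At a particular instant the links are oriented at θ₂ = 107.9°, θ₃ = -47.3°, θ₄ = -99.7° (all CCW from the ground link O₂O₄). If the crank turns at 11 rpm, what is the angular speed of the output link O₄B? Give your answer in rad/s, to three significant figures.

0.304

ω₂ = 1.152 rad/s (from 11 rpm).
Differentiating the loop-closure r₂e^{iθ₂}+r₃e^{iθ₃}=r₁+r₄e^{iθ₄} gives r₂ω₂e^{iθ₂}+r₃ω₃e^{iθ₃}=r₄ω₄e^{iθ₄}.
Eliminating the other unknown: ω₄ = r₂ω₂ sin(θ₂−θ₃) / [r₄ sin(θ₄−θ₃)].
Numerator sine = +0.41945; denominator sine = -0.79229.
Result = 0.1377·1.152·(+0.41945) / (0.2759·(-0.79229)) = -0.30437 rad/s; magnitude 0.30437 rad/s.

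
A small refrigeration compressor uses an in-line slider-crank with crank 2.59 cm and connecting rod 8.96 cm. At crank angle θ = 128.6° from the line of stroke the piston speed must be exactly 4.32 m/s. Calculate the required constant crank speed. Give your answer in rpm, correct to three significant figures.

2500

For an in-line slider-crank, |v_piston| = rω|sinθ|·[1 + r cosθ/√(L² − r² sin²θ)].
With r = 0.0259 m, L = 0.0896 m, θ = 128.6°: the bracketed kinematic factor |dx/dθ| = 0.016494 m.
ω = v/|dx/dθ| = 4.32/0.016494 = 261.91 rad/s.
N = 60ω/(2π) = 2501.1 rpm.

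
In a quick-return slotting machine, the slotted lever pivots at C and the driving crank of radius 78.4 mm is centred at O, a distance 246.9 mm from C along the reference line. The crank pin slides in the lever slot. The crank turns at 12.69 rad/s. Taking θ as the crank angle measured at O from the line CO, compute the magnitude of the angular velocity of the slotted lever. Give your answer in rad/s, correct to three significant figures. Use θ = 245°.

ω = 12.69 rad/s
Crank pin A relative to C: A = (d + r cosθ, r sinθ); lever angle φ = atan2(r sinθ, d + r cosθ).
Differentiating tanφ: φ̇ = rω(d cosθ + r)/(d² + r² + 2dr cosθ).
d² + r² + 2dr cosθ = |CA|² = 0.050745 m²;  d cosθ + r = -0.025944 m.
|ω_lever| = |0.0784·12.69·-0.025944| / 0.050745 = 0.50866 rad/s.

0.509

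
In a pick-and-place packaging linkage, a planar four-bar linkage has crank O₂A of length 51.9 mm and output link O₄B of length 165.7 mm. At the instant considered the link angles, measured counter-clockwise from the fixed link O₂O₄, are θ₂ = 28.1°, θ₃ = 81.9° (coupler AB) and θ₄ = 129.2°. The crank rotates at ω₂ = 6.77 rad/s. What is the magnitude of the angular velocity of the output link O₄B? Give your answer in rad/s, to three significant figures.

2.33

ω₂ = 6.77 rad/s
Differentiating the loop-closure r₂e^{iθ₂}+r₃e^{iθ₃}=r₁+r₄e^{iθ₄} gives r₂ω₂e^{iθ₂}+r₃ω₃e^{iθ₃}=r₄ω₄e^{iθ₄}.
Eliminating the other unknown: ω₄ = r₂ω₂ sin(θ₂−θ₃) / [r₄ sin(θ₄−θ₃)].
Numerator sine = -0.80696; denominator sine = +0.73491.
Result = 0.0519·6.77·(-0.80696) / (0.1657·(+0.73491)) = -2.3284 rad/s; magnitude 2.3284 rad/s.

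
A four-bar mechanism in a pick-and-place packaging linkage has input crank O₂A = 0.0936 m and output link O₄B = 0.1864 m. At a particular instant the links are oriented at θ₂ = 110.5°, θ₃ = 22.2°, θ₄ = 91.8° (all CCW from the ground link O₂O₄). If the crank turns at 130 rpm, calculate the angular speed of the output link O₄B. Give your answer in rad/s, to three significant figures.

7.29

ω₂ = 13.61 rad/s (from 130 rpm).
Differentiating the loop-closure r₂e^{iθ₂}+r₃e^{iθ₃}=r₁+r₄e^{iθ₄} gives r₂ω₂e^{iθ₂}+r₃ω₃e^{iθ₃}=r₄ω₄e^{iθ₄}.
Eliminating the other unknown: ω₄ = r₂ω₂ sin(θ₂−θ₃) / [r₄ sin(θ₄−θ₃)].
Numerator sine = +0.99956; denominator sine = +0.93728.
Result = 0.0936·13.61·(+0.99956) / (0.1864·(+0.93728)) = +7.2902 rad/s; magnitude 7.2902 rad/s.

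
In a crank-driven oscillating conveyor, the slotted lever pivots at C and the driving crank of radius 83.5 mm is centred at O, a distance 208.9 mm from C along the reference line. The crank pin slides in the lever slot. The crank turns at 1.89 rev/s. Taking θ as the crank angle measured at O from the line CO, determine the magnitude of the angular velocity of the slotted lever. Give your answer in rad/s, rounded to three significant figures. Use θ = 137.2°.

2.77

ω = 11.88 rad/s (from 1.89 rev/s).
Crank pin A relative to C: A = (d + r cosθ, r sinθ); lever angle φ = atan2(r sinθ, d + r cosθ).
Differentiating tanφ: φ̇ = rω(d cosθ + r)/(d² + r² + 2dr cosθ).
d² + r² + 2dr cosθ = |CA|² = 0.0250143 m²;  d cosθ + r = -0.069776 m.
|ω_lever| = |0.0835·11.88·-0.069776| / 0.0250143 = 2.766 rad/s.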